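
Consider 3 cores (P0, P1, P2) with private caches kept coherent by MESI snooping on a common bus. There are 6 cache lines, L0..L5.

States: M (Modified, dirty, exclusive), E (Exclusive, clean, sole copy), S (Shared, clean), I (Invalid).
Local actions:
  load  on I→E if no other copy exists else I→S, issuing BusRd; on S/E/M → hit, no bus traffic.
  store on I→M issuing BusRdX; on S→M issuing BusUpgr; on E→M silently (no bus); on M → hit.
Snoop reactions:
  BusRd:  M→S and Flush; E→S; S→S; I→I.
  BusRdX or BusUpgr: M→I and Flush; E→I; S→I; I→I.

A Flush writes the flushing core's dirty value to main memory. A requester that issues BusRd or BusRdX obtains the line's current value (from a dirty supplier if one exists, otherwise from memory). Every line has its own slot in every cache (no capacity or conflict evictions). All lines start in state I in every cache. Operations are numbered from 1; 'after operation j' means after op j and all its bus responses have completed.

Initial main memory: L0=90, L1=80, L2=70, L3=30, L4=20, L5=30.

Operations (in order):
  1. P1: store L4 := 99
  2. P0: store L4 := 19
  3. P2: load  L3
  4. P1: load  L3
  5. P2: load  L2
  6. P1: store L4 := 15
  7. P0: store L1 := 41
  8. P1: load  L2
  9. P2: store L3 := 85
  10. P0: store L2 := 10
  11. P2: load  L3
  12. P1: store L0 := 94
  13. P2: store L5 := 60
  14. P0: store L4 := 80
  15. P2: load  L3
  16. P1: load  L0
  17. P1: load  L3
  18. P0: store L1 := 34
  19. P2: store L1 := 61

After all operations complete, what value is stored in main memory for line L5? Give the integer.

memory[L5] = 30

step 1: P1: store L4 := 99  ⟶  IMI  (L4)  txn=BusRdX  M[L4]=20
step 2: P0: store L4 := 19  ⟶  MII  (L4)  txn=BusRdX+Flush  M[L4]=99
step 3: P2: load  L3  ⟶  IIE  (L3)  txn=BusRd  M[L3]=30
step 4: P1: load  L3  ⟶  ISS  (L3)  txn=BusRd  M[L3]=30
step 5: P2: load  L2  ⟶  IIE  (L2)  txn=BusRd  M[L2]=70
step 6: P1: store L4 := 15  ⟶  IMI  (L4)  txn=BusRdX+Flush  M[L4]=19
step 7: P0: store L1 := 41  ⟶  MII  (L1)  txn=BusRdX  M[L1]=80
step 8: P1: load  L2  ⟶  ISS  (L2)  txn=BusRd  M[L2]=70
step 9: P2: store L3 := 85  ⟶  IIM  (L3)  txn=BusUpgr  M[L3]=30
step 10: P0: store L2 := 10  ⟶  MII  (L2)  txn=BusRdX  M[L2]=70
step 11: P2: load  L3  ⟶  IIM  (L3)  txn=∅  M[L3]=30
step 12: P1: store L0 := 94  ⟶  IMI  (L0)  txn=BusRdX  M[L0]=90
step 13: P2: store L5 := 60  ⟶  IIM  (L5)  txn=BusRdX  M[L5]=30
step 14: P0: store L4 := 80  ⟶  MII  (L4)  txn=BusRdX+Flush  M[L4]=15
step 15: P2: load  L3  ⟶  IIM  (L3)  txn=∅  M[L3]=30
step 16: P1: load  L0  ⟶  IMI  (L0)  txn=∅  M[L0]=90
step 17: P1: load  L3  ⟶  ISS  (L3)  txn=BusRd+Flush  M[L3]=85
step 18: P0: store L1 := 34  ⟶  MII  (L1)  txn=∅  M[L1]=80
step 19: P2: store L1 := 61  ⟶  IIM  (L1)  txn=BusRdX+Flush  M[L1]=34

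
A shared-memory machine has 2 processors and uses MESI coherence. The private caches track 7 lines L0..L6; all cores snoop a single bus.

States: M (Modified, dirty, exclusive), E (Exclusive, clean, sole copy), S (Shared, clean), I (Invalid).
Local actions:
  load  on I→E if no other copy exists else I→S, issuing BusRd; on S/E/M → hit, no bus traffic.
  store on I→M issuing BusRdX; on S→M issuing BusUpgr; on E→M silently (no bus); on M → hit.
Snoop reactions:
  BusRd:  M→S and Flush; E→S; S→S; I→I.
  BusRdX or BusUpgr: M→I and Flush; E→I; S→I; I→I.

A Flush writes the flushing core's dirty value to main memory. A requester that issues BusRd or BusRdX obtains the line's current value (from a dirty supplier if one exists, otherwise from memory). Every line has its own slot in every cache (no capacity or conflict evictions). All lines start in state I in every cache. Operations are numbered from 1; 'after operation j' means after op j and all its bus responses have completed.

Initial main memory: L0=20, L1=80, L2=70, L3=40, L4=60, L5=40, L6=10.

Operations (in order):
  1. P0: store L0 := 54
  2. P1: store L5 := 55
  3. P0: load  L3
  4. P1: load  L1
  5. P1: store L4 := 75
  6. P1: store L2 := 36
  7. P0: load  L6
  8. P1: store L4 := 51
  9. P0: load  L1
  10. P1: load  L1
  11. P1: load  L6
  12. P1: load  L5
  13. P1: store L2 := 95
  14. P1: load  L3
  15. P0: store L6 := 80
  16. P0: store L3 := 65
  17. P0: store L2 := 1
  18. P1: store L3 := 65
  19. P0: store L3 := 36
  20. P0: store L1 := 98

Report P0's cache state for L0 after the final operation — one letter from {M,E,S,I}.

state = M

[1] P0: store L0 := 54 | P0:M(54), P1:I | bus: BusRdX
[2] P1: store L5 := 55 | P0:I, P1:M(55) | bus: BusRdX
[3] P0: load  L3 | P0:E(40), P1:I | bus: BusRd
[4] P1: load  L1 | P0:I, P1:E(80) | bus: BusRd
[5] P1: store L4 := 75 | P0:I, P1:M(75) | bus: BusRdX
[6] P1: store L2 := 36 | P0:I, P1:M(36) | bus: BusRdX
[7] P0: load  L6 | P0:E(10), P1:I | bus: BusRd
[8] P1: store L4 := 51 | P0:I, P1:M(51) | bus: none
[9] P0: load  L1 | P0:S(80), P1:S(80) | bus: BusRd
[10] P1: load  L1 | P0:S(80), P1:S(80) | bus: none
[11] P1: load  L6 | P0:S(10), P1:S(10) | bus: BusRd
[12] P1: load  L5 | P0:I, P1:M(55) | bus: none
[13] P1: store L2 := 95 | P0:I, P1:M(95) | bus: none
[14] P1: load  L3 | P0:S(40), P1:S(40) | bus: BusRd
[15] P0: store L6 := 80 | P0:M(80), P1:I | bus: BusUpgr
[16] P0: store L3 := 65 | P0:M(65), P1:I | bus: BusUpgr
[17] P0: store L2 := 1 | P0:M(1), P1:I | bus: BusRdX,Flush
[18] P1: store L3 := 65 | P0:I, P1:M(65) | bus: BusRdX,Flush
[19] P0: store L3 := 36 | P0:M(36), P1:I | bus: BusRdX,Flush
[20] P0: store L1 := 98 | P0:M(98), P1:I | bus: BusUpgr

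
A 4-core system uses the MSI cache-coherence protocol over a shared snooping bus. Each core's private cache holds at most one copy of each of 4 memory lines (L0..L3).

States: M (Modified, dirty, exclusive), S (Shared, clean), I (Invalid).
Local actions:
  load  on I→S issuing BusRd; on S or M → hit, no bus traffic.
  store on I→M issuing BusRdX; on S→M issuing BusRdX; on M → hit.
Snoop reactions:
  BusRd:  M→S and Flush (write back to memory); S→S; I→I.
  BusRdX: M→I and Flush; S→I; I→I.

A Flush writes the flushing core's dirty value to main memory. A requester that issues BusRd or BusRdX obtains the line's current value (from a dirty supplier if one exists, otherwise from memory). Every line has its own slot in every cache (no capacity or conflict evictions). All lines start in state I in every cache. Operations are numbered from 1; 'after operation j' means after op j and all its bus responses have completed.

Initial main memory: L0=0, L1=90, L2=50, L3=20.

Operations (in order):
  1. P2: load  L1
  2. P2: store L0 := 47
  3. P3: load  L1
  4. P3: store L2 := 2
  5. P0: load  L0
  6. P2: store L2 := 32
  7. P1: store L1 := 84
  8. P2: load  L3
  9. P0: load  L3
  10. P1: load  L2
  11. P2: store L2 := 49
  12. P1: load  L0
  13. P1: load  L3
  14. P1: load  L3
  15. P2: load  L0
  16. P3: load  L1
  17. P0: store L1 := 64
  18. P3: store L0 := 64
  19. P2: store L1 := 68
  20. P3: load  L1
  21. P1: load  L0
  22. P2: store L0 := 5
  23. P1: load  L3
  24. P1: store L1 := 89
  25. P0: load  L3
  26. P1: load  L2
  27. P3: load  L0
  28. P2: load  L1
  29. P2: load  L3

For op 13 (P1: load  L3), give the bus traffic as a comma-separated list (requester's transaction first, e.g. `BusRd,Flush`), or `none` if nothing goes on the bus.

step 1: P2: load  L1  ⟶  IISI  (L1)  txn=BusRd  M[L1]=90
step 2: P2: store L0 := 47  ⟶  IIMI  (L0)  txn=BusRdX  M[L0]=0
step 3: P3: load  L1  ⟶  IISS  (L1)  txn=BusRd  M[L1]=90
step 4: P3: store L2 := 2  ⟶  IIIM  (L2)  txn=BusRdX  M[L2]=50
step 5: P0: load  L0  ⟶  SISI  (L0)  txn=BusRd+Flush  M[L0]=47
step 6: P2: store L2 := 32  ⟶  IIMI  (L2)  txn=BusRdX+Flush  M[L2]=2
step 7: P1: store L1 := 84  ⟶  IMII  (L1)  txn=BusRdX  M[L1]=90
step 8: P2: load  L3  ⟶  IISI  (L3)  txn=BusRd  M[L3]=20
step 9: P0: load  L3  ⟶  SISI  (L3)  txn=BusRd  M[L3]=20
step 10: P1: load  L2  ⟶  ISSI  (L2)  txn=BusRd+Flush  M[L2]=32
step 11: P2: store L2 := 49  ⟶  IIMI  (L2)  txn=BusRdX  M[L2]=32
step 12: P1: load  L0  ⟶  SSSI  (L0)  txn=BusRd  M[L0]=47
step 13: P1: load  L3  ⟶  SSSI  (L3)  txn=BusRd  M[L3]=20
step 14: P1: load  L3  ⟶  SSSI  (L3)  txn=∅  M[L3]=20
step 15: P2: load  L0  ⟶  SSSI  (L0)  txn=∅  M[L0]=47
step 16: P3: load  L1  ⟶  ISIS  (L1)  txn=BusRd+Flush  M[L1]=84
step 17: P0: store L1 := 64  ⟶  MIII  (L1)  txn=BusRdX  M[L1]=84
step 18: P3: store L0 := 64  ⟶  IIIM  (L0)  txn=BusRdX  M[L0]=47
step 19: P2: store L1 := 68  ⟶  IIMI  (L1)  txn=BusRdX+Flush  M[L1]=64
step 20: P3: load  L1  ⟶  IISS  (L1)  txn=BusRd+Flush  M[L1]=68
step 21: P1: load  L0  ⟶  ISIS  (L0)  txn=BusRd+Flush  M[L0]=64
step 22: P2: store L0 := 5  ⟶  IIMI  (L0)  txn=BusRdX  M[L0]=64
step 23: P1: load  L3  ⟶  SSSI  (L3)  txn=∅  M[L3]=20
step 24: P1: store L1 := 89  ⟶  IMII  (L1)  txn=BusRdX  M[L1]=68
step 25: P0: load  L3  ⟶  SSSI  (L3)  txn=∅  M[L3]=20
step 26: P1: load  L2  ⟶  ISSI  (L2)  txn=BusRd+Flush  M[L2]=49
step 27: P3: load  L0  ⟶  IISS  (L0)  txn=BusRd+Flush  M[L0]=5
step 28: P2: load  L1  ⟶  ISSI  (L1)  txn=BusRd+Flush  M[L1]=89
step 29: P2: load  L3  ⟶  SSSI  (L3)  txn=∅  M[L3]=20

bus = BusRd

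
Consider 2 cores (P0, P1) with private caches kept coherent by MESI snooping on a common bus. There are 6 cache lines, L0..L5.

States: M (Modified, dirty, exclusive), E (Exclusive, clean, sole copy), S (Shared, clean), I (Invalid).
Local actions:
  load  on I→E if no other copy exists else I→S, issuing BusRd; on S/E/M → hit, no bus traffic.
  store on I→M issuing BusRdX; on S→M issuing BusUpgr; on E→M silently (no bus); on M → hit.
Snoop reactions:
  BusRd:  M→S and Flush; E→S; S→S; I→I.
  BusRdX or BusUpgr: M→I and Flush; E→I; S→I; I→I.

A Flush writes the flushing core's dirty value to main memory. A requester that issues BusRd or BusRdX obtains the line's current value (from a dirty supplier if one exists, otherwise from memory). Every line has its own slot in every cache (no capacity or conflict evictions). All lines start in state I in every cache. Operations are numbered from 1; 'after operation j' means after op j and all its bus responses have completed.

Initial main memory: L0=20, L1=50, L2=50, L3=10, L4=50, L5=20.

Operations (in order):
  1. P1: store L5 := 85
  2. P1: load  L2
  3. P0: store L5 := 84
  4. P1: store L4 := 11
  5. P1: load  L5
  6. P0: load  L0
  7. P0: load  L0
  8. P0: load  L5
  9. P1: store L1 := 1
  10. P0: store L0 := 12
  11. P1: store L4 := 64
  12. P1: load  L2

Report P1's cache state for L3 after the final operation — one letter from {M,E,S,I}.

  op1 P1: store L5 := 85 → I/M on L5; bus BusRdX; mem=20
  op2 P1: load  L2 → I/E on L2; bus BusRd; mem=50
  op3 P0: store L5 := 84 → M/I on L5; bus BusRdX Flush; mem=85
  op4 P1: store L4 := 11 → I/M on L4; bus BusRdX; mem=50
  op5 P1: load  L5 → S/S on L5; bus BusRd Flush; mem=84
  op6 P0: load  L0 → E/I on L0; bus BusRd; mem=20
  op7 P0: load  L0 → E/I on L0; bus (none); mem=20
  op8 P0: load  L5 → S/S on L5; bus (none); mem=84
  op9 P1: store L1 := 1 → I/M on L1; bus BusRdX; mem=50
  op10 P0: store L0 := 12 → M/I on L0; bus (none); mem=20
  op11 P1: store L4 := 64 → I/M on L4; bus (none); mem=50
  op12 P1: load  L2 → I/E on L2; bus (none); mem=50

state = I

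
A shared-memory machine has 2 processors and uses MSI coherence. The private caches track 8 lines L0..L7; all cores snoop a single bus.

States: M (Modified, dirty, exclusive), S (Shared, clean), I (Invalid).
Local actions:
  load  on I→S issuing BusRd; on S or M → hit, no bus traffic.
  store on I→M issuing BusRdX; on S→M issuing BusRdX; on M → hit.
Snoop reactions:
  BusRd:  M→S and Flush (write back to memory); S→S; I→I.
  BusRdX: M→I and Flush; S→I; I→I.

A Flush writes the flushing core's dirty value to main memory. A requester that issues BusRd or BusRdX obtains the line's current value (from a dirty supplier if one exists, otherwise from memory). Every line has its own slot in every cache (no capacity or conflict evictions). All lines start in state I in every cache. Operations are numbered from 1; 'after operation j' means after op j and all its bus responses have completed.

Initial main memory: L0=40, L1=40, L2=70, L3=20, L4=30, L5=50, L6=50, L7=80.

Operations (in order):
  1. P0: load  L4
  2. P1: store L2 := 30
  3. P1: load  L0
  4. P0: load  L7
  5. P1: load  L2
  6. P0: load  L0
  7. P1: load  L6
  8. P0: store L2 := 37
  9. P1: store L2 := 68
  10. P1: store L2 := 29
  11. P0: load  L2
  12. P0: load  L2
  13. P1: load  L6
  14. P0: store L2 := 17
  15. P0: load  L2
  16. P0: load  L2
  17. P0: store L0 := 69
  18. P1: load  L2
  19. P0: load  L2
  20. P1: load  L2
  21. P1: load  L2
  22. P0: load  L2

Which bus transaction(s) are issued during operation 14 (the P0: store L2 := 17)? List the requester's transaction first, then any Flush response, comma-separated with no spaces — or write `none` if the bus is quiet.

bus = BusRdX

1. P0: load  L4  bus=[BusRd]  L4: P0=S P1=I  mem[L4]=30
2. P1: store L2 := 30  bus=[BusRdX]  L2: P0=I P1=M  mem[L2]=70
3. P1: load  L0  bus=[BusRd]  L0: P0=I P1=S  mem[L0]=40
4. P0: load  L7  bus=[BusRd]  L7: P0=S P1=I  mem[L7]=80
5. P1: load  L2  bus=[-]  L2: P0=I P1=M  mem[L2]=70
6. P0: load  L0  bus=[BusRd]  L0: P0=S P1=S  mem[L0]=40
7. P1: load  L6  bus=[BusRd]  L6: P0=I P1=S  mem[L6]=50
8. P0: store L2 := 37  bus=[BusRdX,Flush]  L2: P0=M P1=I  mem[L2]=30
9. P1: store L2 := 68  bus=[BusRdX,Flush]  L2: P0=I P1=M  mem[L2]=37
10. P1: store L2 := 29  bus=[-]  L2: P0=I P1=M  mem[L2]=37
11. P0: load  L2  bus=[BusRd,Flush]  L2: P0=S P1=S  mem[L2]=29
12. P0: load  L2  bus=[-]  L2: P0=S P1=S  mem[L2]=29
13. P1: load  L6  bus=[-]  L6: P0=I P1=S  mem[L6]=50
14. P0: store L2 := 17  bus=[BusRdX]  L2: P0=M P1=I  mem[L2]=29
15. P0: load  L2  bus=[-]  L2: P0=M P1=I  mem[L2]=29
16. P0: load  L2  bus=[-]  L2: P0=M P1=I  mem[L2]=29
17. P0: store L0 := 69  bus=[BusRdX]  L0: P0=M P1=I  mem[L0]=40
18. P1: load  L2  bus=[BusRd,Flush]  L2: P0=S P1=S  mem[L2]=17
19. P0: load  L2  bus=[-]  L2: P0=S P1=S  mem[L2]=17
20. P1: load  L2  bus=[-]  L2: P0=S P1=S  mem[L2]=17
21. P1: load  L2  bus=[-]  L2: P0=S P1=S  mem[L2]=17
22. P0: load  L2  bus=[-]  L2: P0=S P1=S  mem[L2]=17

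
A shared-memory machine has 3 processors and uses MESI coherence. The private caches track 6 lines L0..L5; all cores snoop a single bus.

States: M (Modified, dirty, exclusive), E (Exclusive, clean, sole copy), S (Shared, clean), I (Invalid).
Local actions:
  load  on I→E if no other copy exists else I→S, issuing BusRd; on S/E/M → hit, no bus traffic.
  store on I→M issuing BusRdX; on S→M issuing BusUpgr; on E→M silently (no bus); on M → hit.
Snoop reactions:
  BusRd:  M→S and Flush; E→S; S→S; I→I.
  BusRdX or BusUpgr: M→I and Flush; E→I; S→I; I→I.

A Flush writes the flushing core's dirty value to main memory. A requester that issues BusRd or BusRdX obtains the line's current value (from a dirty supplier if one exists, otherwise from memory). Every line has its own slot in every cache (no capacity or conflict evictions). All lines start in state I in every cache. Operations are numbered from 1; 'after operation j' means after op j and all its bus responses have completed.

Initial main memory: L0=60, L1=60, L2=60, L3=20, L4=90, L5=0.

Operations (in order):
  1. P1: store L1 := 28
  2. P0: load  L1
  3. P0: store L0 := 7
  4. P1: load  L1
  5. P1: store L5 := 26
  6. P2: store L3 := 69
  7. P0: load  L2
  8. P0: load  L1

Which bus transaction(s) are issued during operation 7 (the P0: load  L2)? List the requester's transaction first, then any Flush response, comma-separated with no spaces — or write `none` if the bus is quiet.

bus = BusRd

  op1 P1: store L1 := 28 → I/M/I on L1; bus BusRdX; mem=60
  op2 P0: load  L1 → S/S/I on L1; bus BusRd Flush; mem=28
  op3 P0: store L0 := 7 → M/I/I on L0; bus BusRdX; mem=60
  op4 P1: load  L1 → S/S/I on L1; bus (none); mem=28
  op5 P1: store L5 := 26 → I/M/I on L5; bus BusRdX; mem=0
  op6 P2: store L3 := 69 → I/I/M on L3; bus BusRdX; mem=20
  op7 P0: load  L2 → E/I/I on L2; bus BusRd; mem=60
  op8 P0: load  L1 → S/S/I on L1; bus (none); mem=28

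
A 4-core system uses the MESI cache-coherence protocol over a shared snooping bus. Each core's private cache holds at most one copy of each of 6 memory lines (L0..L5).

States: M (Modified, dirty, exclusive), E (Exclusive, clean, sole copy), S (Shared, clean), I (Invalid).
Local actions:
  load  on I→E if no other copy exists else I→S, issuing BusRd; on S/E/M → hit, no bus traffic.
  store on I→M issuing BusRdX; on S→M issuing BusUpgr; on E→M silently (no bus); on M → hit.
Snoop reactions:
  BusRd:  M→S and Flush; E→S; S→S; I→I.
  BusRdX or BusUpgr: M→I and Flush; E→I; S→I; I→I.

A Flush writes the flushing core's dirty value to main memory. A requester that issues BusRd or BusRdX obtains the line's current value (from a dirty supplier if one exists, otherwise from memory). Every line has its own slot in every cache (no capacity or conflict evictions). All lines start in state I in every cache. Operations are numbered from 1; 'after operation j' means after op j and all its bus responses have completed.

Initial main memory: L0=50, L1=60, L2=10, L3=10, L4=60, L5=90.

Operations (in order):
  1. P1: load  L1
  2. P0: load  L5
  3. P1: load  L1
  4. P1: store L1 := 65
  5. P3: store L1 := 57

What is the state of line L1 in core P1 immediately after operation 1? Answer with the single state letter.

state = E

  op1 P1: load  L1 → I/E/I/I on L1; bus BusRd; mem=60
  op2 P0: load  L5 → E/I/I/I on L5; bus BusRd; mem=90
  op3 P1: load  L1 → I/E/I/I on L1; bus (none); mem=60
  op4 P1: store L1 := 65 → I/M/I/I on L1; bus (none); mem=60
  op5 P3: store L1 := 57 → I/I/I/M on L1; bus BusRdX Flush; mem=65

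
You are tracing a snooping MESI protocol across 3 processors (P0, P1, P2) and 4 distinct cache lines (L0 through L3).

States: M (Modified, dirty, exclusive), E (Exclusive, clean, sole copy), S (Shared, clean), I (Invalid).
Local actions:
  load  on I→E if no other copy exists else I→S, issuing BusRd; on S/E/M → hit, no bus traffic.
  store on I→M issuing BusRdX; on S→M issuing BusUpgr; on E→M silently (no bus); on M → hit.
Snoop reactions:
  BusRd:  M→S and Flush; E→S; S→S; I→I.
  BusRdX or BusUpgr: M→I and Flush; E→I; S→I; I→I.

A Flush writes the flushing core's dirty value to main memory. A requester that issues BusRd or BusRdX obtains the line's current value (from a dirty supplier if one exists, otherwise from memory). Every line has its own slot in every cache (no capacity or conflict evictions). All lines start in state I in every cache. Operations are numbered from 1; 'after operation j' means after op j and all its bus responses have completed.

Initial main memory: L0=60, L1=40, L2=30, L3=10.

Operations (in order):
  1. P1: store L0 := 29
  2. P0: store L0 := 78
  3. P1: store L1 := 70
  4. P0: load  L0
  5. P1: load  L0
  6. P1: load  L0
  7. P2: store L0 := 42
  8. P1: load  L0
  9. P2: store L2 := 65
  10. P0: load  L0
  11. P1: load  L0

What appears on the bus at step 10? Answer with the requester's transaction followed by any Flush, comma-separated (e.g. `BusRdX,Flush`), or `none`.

1. P1: store L0 := 29  bus=[BusRdX]  L0: P0=I P1=M P2=I  mem[L0]=60
2. P0: store L0 := 78  bus=[BusRdX,Flush]  L0: P0=M P1=I P2=I  mem[L0]=29
3. P1: store L1 := 70  bus=[BusRdX]  L1: P0=I P1=M P2=I  mem[L1]=40
4. P0: load  L0  bus=[-]  L0: P0=M P1=I P2=I  mem[L0]=29
5. P1: load  L0  bus=[BusRd,Flush]  L0: P0=S P1=S P2=I  mem[L0]=78
6. P1: load  L0  bus=[-]  L0: P0=S P1=S P2=I  mem[L0]=78
7. P2: store L0 := 42  bus=[BusRdX]  L0: P0=I P1=I P2=M  mem[L0]=78
8. P1: load  L0  bus=[BusRd,Flush]  L0: P0=I P1=S P2=S  mem[L0]=42
9. P2: store L2 := 65  bus=[BusRdX]  L2: P0=I P1=I P2=M  mem[L2]=30
10. P0: load  L0  bus=[BusRd]  L0: P0=S P1=S P2=S  mem[L0]=42
11. P1: load  L0  bus=[-]  L0: P0=S P1=S P2=S  mem[L0]=42

bus = BusRd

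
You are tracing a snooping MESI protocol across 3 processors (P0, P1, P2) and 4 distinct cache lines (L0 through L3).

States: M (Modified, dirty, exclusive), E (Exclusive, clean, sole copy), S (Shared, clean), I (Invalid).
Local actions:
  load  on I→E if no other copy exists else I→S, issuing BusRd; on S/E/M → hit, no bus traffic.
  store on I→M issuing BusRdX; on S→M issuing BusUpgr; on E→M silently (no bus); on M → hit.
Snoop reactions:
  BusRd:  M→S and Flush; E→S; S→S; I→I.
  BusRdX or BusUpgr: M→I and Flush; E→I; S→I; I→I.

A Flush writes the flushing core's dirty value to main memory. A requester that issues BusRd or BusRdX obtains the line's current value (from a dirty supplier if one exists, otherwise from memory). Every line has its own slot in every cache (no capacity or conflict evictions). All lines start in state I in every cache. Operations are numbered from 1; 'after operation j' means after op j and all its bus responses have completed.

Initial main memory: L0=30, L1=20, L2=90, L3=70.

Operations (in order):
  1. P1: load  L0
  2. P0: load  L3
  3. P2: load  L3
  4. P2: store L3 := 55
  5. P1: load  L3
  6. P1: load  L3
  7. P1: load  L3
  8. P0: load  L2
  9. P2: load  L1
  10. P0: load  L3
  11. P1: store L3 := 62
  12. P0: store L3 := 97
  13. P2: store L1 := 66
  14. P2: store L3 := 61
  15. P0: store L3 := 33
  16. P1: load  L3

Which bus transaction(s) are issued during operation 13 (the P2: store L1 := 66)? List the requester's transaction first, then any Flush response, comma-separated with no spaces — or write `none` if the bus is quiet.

step 1: P1: load  L0  ⟶  IEI  (L0)  txn=BusRd  M[L0]=30
step 2: P0: load  L3  ⟶  EII  (L3)  txn=BusRd  M[L3]=70
step 3: P2: load  L3  ⟶  SIS  (L3)  txn=BusRd  M[L3]=70
step 4: P2: store L3 := 55  ⟶  IIM  (L3)  txn=BusUpgr  M[L3]=70
step 5: P1: load  L3  ⟶  ISS  (L3)  txn=BusRd+Flush  M[L3]=55
step 6: P1: load  L3  ⟶  ISS  (L3)  txn=∅  M[L3]=55
step 7: P1: load  L3  ⟶  ISS  (L3)  txn=∅  M[L3]=55
step 8: P0: load  L2  ⟶  EII  (L2)  txn=BusRd  M[L2]=90
step 9: P2: load  L1  ⟶  IIE  (L1)  txn=BusRd  M[L1]=20
step 10: P0: load  L3  ⟶  SSS  (L3)  txn=BusRd  M[L3]=55
step 11: P1: store L3 := 62  ⟶  IMI  (L3)  txn=BusUpgr  M[L3]=55
step 12: P0: store L3 := 97  ⟶  MII  (L3)  txn=BusRdX+Flush  M[L3]=62
step 13: P2: store L1 := 66  ⟶  IIM  (L1)  txn=∅  M[L1]=20
step 14: P2: store L3 := 61  ⟶  IIM  (L3)  txn=BusRdX+Flush  M[L3]=97
step 15: P0: store L3 := 33  ⟶  MII  (L3)  txn=BusRdX+Flush  M[L3]=61
step 16: P1: load  L3  ⟶  SSI  (L3)  txn=BusRd+Flush  M[L3]=33

bus = none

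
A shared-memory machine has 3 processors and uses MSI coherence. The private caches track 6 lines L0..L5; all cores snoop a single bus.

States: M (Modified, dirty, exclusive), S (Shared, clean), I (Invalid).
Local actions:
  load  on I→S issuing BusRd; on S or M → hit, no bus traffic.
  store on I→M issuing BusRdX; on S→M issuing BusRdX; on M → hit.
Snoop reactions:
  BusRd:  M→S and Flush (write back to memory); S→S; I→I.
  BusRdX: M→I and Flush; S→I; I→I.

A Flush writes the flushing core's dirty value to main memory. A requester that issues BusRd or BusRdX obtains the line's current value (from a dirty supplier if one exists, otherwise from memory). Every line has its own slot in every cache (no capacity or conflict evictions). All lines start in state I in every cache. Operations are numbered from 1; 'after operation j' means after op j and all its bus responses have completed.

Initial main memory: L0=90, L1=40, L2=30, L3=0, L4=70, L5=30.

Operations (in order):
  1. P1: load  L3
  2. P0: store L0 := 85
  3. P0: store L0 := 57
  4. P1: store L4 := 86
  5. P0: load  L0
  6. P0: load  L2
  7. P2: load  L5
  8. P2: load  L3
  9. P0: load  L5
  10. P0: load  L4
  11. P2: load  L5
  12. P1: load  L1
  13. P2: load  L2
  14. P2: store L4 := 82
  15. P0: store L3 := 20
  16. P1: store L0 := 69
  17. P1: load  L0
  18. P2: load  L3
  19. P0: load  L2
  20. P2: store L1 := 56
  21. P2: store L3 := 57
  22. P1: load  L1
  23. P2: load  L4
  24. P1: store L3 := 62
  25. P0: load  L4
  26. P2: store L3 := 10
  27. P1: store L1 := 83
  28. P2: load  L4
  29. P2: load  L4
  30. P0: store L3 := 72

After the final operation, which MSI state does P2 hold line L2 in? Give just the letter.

state = S

[1] P1: load  L3 | P0:I, P1:S(0), P2:I | bus: BusRd
[2] P0: store L0 := 85 | P0:M(85), P1:I, P2:I | bus: BusRdX
[3] P0: store L0 := 57 | P0:M(57), P1:I, P2:I | bus: none
[4] P1: store L4 := 86 | P0:I, P1:M(86), P2:I | bus: BusRdX
[5] P0: load  L0 | P0:M(57), P1:I, P2:I | bus: none
[6] P0: load  L2 | P0:S(30), P1:I, P2:I | bus: BusRd
[7] P2: load  L5 | P0:I, P1:I, P2:S(30) | bus: BusRd
[8] P2: load  L3 | P0:I, P1:S(0), P2:S(0) | bus: BusRd
[9] P0: load  L5 | P0:S(30), P1:I, P2:S(30) | bus: BusRd
[10] P0: load  L4 | P0:S(86), P1:S(86), P2:I | bus: BusRd,Flush
[11] P2: load  L5 | P0:S(30), P1:I, P2:S(30) | bus: none
[12] P1: load  L1 | P0:I, P1:S(40), P2:I | bus: BusRd
[13] P2: load  L2 | P0:S(30), P1:I, P2:S(30) | bus: BusRd
[14] P2: store L4 := 82 | P0:I, P1:I, P2:M(82) | bus: BusRdX
[15] P0: store L3 := 20 | P0:M(20), P1:I, P2:I | bus: BusRdX
[16] P1: store L0 := 69 | P0:I, P1:M(69), P2:I | bus: BusRdX,Flush
[17] P1: load  L0 | P0:I, P1:M(69), P2:I | bus: none
[18] P2: load  L3 | P0:S(20), P1:I, P2:S(20) | bus: BusRd,Flush
[19] P0: load  L2 | P0:S(30), P1:I, P2:S(30) | bus: none
[20] P2: store L1 := 56 | P0:I, P1:I, P2:M(56) | bus: BusRdX
[21] P2: store L3 := 57 | P0:I, P1:I, P2:M(57) | bus: BusRdX
[22] P1: load  L1 | P0:I, P1:S(56), P2:S(56) | bus: BusRd,Flush
[23] P2: load  L4 | P0:I, P1:I, P2:M(82) | bus: none
[24] P1: store L3 := 62 | P0:I, P1:M(62), P2:I | bus: BusRdX,Flush
[25] P0: load  L4 | P0:S(82), P1:I, P2:S(82) | bus: BusRd,Flush
[26] P2: store L3 := 10 | P0:I, P1:I, P2:M(10) | bus: BusRdX,Flush
[27] P1: store L1 := 83 | P0:I, P1:M(83), P2:I | bus: BusRdX
[28] P2: load  L4 | P0:S(82), P1:I, P2:S(82) | bus: none
[29] P2: load  L4 | P0:S(82), P1:I, P2:S(82) | bus: none
[30] P0: store L3 := 72 | P0:M(72), P1:I, P2:I | bus: BusRdX,Flush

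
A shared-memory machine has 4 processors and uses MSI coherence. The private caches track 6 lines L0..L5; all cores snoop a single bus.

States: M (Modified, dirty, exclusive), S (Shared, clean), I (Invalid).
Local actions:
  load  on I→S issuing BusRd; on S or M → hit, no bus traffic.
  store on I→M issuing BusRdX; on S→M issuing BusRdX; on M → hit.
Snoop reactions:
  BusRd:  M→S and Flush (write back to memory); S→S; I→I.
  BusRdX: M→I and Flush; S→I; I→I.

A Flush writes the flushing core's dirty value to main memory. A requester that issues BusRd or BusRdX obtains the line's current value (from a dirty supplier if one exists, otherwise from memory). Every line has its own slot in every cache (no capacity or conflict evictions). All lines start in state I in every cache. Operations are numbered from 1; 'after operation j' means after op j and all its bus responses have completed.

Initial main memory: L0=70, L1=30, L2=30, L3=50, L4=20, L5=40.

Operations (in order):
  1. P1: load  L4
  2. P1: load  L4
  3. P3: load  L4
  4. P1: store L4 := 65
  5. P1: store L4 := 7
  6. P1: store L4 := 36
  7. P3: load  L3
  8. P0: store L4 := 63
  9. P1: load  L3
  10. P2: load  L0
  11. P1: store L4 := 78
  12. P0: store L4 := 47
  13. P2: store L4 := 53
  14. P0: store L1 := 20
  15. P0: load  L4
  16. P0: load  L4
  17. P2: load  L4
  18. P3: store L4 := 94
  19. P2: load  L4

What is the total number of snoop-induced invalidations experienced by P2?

invalidations = 1

  op1 P1: load  L4 → I/S/I/I on L4; bus BusRd; mem=20
  op2 P1: load  L4 → I/S/I/I on L4; bus (none); mem=20
  op3 P3: load  L4 → I/S/I/S on L4; bus BusRd; mem=20
  op4 P1: store L4 := 65 → I/M/I/I on L4; bus BusRdX; mem=20
  op5 P1: store L4 := 7 → I/M/I/I on L4; bus (none); mem=20
  op6 P1: store L4 := 36 → I/M/I/I on L4; bus (none); mem=20
  op7 P3: load  L3 → I/I/I/S on L3; bus BusRd; mem=50
  op8 P0: store L4 := 63 → M/I/I/I on L4; bus BusRdX Flush; mem=36
  op9 P1: load  L3 → I/S/I/S on L3; bus BusRd; mem=50
  op10 P2: load  L0 → I/I/S/I on L0; bus BusRd; mem=70
  op11 P1: store L4 := 78 → I/M/I/I on L4; bus BusRdX Flush; mem=63
  op12 P0: store L4 := 47 → M/I/I/I on L4; bus BusRdX Flush; mem=78
  op13 P2: store L4 := 53 → I/I/M/I on L4; bus BusRdX Flush; mem=47
  op14 P0: store L1 := 20 → M/I/I/I on L1; bus BusRdX; mem=30
  op15 P0: load  L4 → S/I/S/I on L4; bus BusRd Flush; mem=53
  op16 P0: load  L4 → S/I/S/I on L4; bus (none); mem=53
  op17 P2: load  L4 → S/I/S/I on L4; bus (none); mem=53
  op18 P3: store L4 := 94 → I/I/I/M on L4; bus BusRdX; mem=53
  op19 P2: load  L4 → I/I/S/S on L4; bus BusRd Flush; mem=94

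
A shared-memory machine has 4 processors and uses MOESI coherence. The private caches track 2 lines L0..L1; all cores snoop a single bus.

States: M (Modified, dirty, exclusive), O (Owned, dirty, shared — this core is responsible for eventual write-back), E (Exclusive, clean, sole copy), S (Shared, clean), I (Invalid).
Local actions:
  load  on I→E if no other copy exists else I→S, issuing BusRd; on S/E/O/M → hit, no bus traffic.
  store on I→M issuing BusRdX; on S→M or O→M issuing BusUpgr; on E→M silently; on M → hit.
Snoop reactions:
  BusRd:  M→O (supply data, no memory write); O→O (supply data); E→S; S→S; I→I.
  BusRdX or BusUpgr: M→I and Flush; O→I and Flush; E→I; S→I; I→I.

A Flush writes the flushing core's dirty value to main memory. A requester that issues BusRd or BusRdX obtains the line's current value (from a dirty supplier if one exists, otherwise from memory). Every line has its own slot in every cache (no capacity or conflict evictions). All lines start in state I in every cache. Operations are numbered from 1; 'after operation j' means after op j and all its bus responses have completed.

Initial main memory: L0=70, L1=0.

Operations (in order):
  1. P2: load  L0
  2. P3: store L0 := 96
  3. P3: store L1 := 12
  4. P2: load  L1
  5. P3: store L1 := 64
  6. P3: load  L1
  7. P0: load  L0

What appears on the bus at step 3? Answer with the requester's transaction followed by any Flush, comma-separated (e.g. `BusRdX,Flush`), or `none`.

  op1 P2: load  L0 → I/I/E/I on L0; bus BusRd; mem=70
  op2 P3: store L0 := 96 → I/I/I/M on L0; bus BusRdX; mem=70
  op3 P3: store L1 := 12 → I/I/I/M on L1; bus BusRdX; mem=0
  op4 P2: load  L1 → I/I/S/O on L1; bus BusRd; mem=0
  op5 P3: store L1 := 64 → I/I/I/M on L1; bus BusUpgr; mem=0
  op6 P3: load  L1 → I/I/I/M on L1; bus (none); mem=0
  op7 P0: load  L0 → S/I/I/O on L0; bus BusRd; mem=70

bus = BusRdX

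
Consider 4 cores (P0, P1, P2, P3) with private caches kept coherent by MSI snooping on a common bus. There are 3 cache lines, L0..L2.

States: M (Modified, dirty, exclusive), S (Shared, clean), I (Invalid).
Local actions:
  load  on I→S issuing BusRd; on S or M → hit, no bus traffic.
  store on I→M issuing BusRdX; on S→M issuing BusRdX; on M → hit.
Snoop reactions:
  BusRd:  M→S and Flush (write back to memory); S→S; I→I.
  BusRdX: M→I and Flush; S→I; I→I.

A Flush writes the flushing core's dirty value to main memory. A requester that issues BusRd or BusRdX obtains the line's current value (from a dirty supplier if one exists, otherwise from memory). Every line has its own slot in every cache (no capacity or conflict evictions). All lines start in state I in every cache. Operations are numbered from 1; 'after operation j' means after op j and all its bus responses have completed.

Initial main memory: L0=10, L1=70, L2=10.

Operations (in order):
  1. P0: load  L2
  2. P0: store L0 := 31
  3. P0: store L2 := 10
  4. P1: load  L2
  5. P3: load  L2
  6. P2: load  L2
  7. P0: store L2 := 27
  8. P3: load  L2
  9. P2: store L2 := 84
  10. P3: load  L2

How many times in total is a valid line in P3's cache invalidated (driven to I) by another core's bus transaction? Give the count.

step 1: P0: load  L2  ⟶  SIII  (L2)  txn=BusRd  M[L2]=10
step 2: P0: store L0 := 31  ⟶  MIII  (L0)  txn=BusRdX  M[L0]=10
step 3: P0: store L2 := 10  ⟶  MIII  (L2)  txn=BusRdX  M[L2]=10
step 4: P1: load  L2  ⟶  SSII  (L2)  txn=BusRd+Flush  M[L2]=10
step 5: P3: load  L2  ⟶  SSIS  (L2)  txn=BusRd  M[L2]=10
step 6: P2: load  L2  ⟶  SSSS  (L2)  txn=BusRd  M[L2]=10
step 7: P0: store L2 := 27  ⟶  MIII  (L2)  txn=BusRdX  M[L2]=10
step 8: P3: load  L2  ⟶  SIIS  (L2)  txn=BusRd+Flush  M[L2]=27
step 9: P2: store L2 := 84  ⟶  IIMI  (L2)  txn=BusRdX  M[L2]=27
step 10: P3: load  L2  ⟶  IISS  (L2)  txn=BusRd+Flush  M[L2]=84

invalidations = 2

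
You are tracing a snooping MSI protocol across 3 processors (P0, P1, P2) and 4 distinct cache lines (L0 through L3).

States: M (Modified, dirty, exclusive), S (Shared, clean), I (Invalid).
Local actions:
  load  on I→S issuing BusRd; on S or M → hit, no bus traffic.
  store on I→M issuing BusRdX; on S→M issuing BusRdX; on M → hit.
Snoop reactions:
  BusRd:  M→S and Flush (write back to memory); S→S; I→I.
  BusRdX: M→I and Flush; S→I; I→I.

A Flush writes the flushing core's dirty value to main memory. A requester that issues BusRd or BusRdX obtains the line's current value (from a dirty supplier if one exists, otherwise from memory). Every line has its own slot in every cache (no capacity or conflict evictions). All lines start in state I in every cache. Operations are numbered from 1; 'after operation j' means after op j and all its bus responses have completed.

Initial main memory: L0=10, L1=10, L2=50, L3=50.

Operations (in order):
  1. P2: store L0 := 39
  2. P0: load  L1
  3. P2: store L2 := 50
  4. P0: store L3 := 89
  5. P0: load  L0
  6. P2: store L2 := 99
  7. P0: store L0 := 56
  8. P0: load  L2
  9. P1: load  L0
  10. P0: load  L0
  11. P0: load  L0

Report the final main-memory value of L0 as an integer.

memory[L0] = 56

1. P2: store L0 := 39  bus=[BusRdX]  L0: P0=I P1=I P2=M  mem[L0]=10
2. P0: load  L1  bus=[BusRd]  L1: P0=S P1=I P2=I  mem[L1]=10
3. P2: store L2 := 50  bus=[BusRdX]  L2: P0=I P1=I P2=M  mem[L2]=50
4. P0: store L3 := 89  bus=[BusRdX]  L3: P0=M P1=I P2=I  mem[L3]=50
5. P0: load  L0  bus=[BusRd,Flush]  L0: P0=S P1=I P2=S  mem[L0]=39
6. P2: store L2 := 99  bus=[-]  L2: P0=I P1=I P2=M  mem[L2]=50
7. P0: store L0 := 56  bus=[BusRdX]  L0: P0=M P1=I P2=I  mem[L0]=39
8. P0: load  L2  bus=[BusRd,Flush]  L2: P0=S P1=I P2=S  mem[L2]=99
9. P1: load  L0  bus=[BusRd,Flush]  L0: P0=S P1=S P2=I  mem[L0]=56
10. P0: load  L0  bus=[-]  L0: P0=S P1=S P2=I  mem[L0]=56
11. P0: load  L0  bus=[-]  L0: P0=S P1=S P2=I  mem[L0]=56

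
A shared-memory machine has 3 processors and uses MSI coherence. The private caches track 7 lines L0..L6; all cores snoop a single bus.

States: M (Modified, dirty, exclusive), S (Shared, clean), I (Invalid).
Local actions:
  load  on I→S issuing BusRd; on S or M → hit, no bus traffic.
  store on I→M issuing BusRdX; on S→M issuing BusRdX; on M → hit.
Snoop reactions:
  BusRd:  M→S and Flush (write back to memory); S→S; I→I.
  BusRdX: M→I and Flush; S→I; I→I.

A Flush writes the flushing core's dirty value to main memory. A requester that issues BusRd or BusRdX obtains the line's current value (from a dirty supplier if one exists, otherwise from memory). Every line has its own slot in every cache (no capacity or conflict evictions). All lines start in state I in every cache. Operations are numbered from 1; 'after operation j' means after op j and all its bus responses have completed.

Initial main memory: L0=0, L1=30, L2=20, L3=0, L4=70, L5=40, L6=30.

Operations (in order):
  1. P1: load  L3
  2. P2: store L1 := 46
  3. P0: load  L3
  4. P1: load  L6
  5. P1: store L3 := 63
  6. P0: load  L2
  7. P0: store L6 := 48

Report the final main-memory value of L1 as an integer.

step 1: P1: load  L3  ⟶  ISI  (L3)  txn=BusRd  M[L3]=0
step 2: P2: store L1 := 46  ⟶  IIM  (L1)  txn=BusRdX  M[L1]=30
step 3: P0: load  L3  ⟶  SSI  (L3)  txn=BusRd  M[L3]=0
step 4: P1: load  L6  ⟶  ISI  (L6)  txn=BusRd  M[L6]=30
step 5: P1: store L3 := 63  ⟶  IMI  (L3)  txn=BusRdX  M[L3]=0
step 6: P0: load  L2  ⟶  SII  (L2)  txn=BusRd  M[L2]=20
step 7: P0: store L6 := 48  ⟶  MII  (L6)  txn=BusRdX  M[L6]=30

memory[L1] = 30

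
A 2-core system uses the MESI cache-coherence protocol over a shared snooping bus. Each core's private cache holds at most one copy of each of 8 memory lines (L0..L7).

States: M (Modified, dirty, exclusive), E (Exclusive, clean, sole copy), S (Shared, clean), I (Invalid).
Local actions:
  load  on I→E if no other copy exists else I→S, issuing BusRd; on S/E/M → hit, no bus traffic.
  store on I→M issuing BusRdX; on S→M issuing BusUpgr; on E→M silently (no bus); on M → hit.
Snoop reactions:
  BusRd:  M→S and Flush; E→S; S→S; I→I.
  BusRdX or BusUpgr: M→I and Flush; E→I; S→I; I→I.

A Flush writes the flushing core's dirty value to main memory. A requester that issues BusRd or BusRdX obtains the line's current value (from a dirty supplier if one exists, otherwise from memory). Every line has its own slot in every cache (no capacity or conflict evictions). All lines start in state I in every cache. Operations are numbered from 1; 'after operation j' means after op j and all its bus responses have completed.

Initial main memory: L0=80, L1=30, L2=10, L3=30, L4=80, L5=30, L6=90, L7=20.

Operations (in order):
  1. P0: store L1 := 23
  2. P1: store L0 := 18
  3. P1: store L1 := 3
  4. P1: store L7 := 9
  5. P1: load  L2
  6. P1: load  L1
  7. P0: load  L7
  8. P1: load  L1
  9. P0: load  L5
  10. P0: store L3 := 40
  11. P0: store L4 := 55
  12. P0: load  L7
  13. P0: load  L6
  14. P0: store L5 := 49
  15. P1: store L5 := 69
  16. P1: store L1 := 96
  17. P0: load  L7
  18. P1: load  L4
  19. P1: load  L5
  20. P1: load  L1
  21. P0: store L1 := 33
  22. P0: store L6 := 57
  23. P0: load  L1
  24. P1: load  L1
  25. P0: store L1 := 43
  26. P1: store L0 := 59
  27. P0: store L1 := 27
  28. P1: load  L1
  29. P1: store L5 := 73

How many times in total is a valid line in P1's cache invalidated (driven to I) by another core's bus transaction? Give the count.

1. P0: store L1 := 23  bus=[BusRdX]  L1: P0=M P1=I  mem[L1]=30
2. P1: store L0 := 18  bus=[BusRdX]  L0: P0=I P1=M  mem[L0]=80
3. P1: store L1 := 3  bus=[BusRdX,Flush]  L1: P0=I P1=M  mem[L1]=23
4. P1: store L7 := 9  bus=[BusRdX]  L7: P0=I P1=M  mem[L7]=20
5. P1: load  L2  bus=[BusRd]  L2: P0=I P1=E  mem[L2]=10
6. P1: load  L1  bus=[-]  L1: P0=I P1=M  mem[L1]=23
7. P0: load  L7  bus=[BusRd,Flush]  L7: P0=S P1=S  mem[L7]=9
8. P1: load  L1  bus=[-]  L1: P0=I P1=M  mem[L1]=23
9. P0: load  L5  bus=[BusRd]  L5: P0=E P1=I  mem[L5]=30
10. P0: store L3 := 40  bus=[BusRdX]  L3: P0=M P1=I  mem[L3]=30
11. P0: store L4 := 55  bus=[BusRdX]  L4: P0=M P1=I  mem[L4]=80
12. P0: load  L7  bus=[-]  L7: P0=S P1=S  mem[L7]=9
13. P0: load  L6  bus=[BusRd]  L6: P0=E P1=I  mem[L6]=90
14. P0: store L5 := 49  bus=[-]  L5: P0=M P1=I  mem[L5]=30
15. P1: store L5 := 69  bus=[BusRdX,Flush]  L5: P0=I P1=M  mem[L5]=49
16. P1: store L1 := 96  bus=[-]  L1: P0=I P1=M  mem[L1]=23
17. P0: load  L7  bus=[-]  L7: P0=S P1=S  mem[L7]=9
18. P1: load  L4  bus=[BusRd,Flush]  L4: P0=S P1=S  mem[L4]=55
19. P1: load  L5  bus=[-]  L5: P0=I P1=M  mem[L5]=49
20. P1: load  L1  bus=[-]  L1: P0=I P1=M  mem[L1]=23
21. P0: store L1 := 33  bus=[BusRdX,Flush]  L1: P0=M P1=I  mem[L1]=96
22. P0: store L6 := 57  bus=[-]  L6: P0=M P1=I  mem[L6]=90
23. P0: load  L1  bus=[-]  L1: P0=M P1=I  mem[L1]=96
24. P1: load  L1  bus=[BusRd,Flush]  L1: P0=S P1=S  mem[L1]=33
25. P0: store L1 := 43  bus=[BusUpgr]  L1: P0=M P1=I  mem[L1]=33
26. P1: store L0 := 59  bus=[-]  L0: P0=I P1=M  mem[L0]=80
27. P0: store L1 := 27  bus=[-]  L1: P0=M P1=I  mem[L1]=33
28. P1: load  L1  bus=[BusRd,Flush]  L1: P0=S P1=S  mem[L1]=27
29. P1: store L5 := 73  bus=[-]  L5: P0=I P1=M  mem[L5]=49

invalidations = 2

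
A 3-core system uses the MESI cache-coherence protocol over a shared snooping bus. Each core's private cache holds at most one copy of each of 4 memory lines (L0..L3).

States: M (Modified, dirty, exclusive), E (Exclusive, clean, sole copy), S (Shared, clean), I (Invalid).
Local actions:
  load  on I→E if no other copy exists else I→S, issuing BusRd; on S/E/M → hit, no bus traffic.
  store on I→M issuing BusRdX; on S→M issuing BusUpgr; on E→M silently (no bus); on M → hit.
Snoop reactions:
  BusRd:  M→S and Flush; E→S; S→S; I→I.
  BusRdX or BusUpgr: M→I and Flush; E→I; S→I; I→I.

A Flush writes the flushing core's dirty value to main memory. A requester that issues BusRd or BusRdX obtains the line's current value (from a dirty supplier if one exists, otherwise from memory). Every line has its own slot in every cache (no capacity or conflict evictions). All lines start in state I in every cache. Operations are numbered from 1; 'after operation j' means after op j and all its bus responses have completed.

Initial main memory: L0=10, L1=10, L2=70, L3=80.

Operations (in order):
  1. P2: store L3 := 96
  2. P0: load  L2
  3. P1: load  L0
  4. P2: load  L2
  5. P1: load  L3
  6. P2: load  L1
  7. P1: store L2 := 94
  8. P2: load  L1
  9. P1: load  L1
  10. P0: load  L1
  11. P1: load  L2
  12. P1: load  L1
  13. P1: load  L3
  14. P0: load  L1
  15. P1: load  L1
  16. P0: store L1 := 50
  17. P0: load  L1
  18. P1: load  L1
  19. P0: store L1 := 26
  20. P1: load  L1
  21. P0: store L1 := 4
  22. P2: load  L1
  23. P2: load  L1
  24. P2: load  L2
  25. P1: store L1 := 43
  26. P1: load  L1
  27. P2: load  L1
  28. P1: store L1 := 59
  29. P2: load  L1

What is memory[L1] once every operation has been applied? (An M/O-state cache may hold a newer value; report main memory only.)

memory[L1] = 59

  op1 P2: store L3 := 96 → I/I/M on L3; bus BusRdX; mem=80
  op2 P0: load  L2 → E/I/I on L2; bus BusRd; mem=70
  op3 P1: load  L0 → I/E/I on L0; bus BusRd; mem=10
  op4 P2: load  L2 → S/I/S on L2; bus BusRd; mem=70
  op5 P1: load  L3 → I/S/S on L3; bus BusRd Flush; mem=96
  op6 P2: load  L1 → I/I/E on L1; bus BusRd; mem=10
  op7 P1: store L2 := 94 → I/M/I on L2; bus BusRdX; mem=70
  op8 P2: load  L1 → I/I/E on L1; bus (none); mem=10
  op9 P1: load  L1 → I/S/S on L1; bus BusRd; mem=10
  op10 P0: load  L1 → S/S/S on L1; bus BusRd; mem=10
  op11 P1: load  L2 → I/M/I on L2; bus (none); mem=70
  op12 P1: load  L1 → S/S/S on L1; bus (none); mem=10
  op13 P1: load  L3 → I/S/S on L3; bus (none); mem=96
  op14 P0: load  L1 → S/S/S on L1; bus (none); mem=10
  op15 P1: load  L1 → S/S/S on L1; bus (none); mem=10
  op16 P0: store L1 := 50 → M/I/I on L1; bus BusUpgr; mem=10
  op17 P0: load  L1 → M/I/I on L1; bus (none); mem=10
  op18 P1: load  L1 → S/S/I on L1; bus BusRd Flush; mem=50
  op19 P0: store L1 := 26 → M/I/I on L1; bus BusUpgr; mem=50
  op20 P1: load  L1 → S/S/I on L1; bus BusRd Flush; mem=26
  op21 P0: store L1 := 4 → M/I/I on L1; bus BusUpgr; mem=26
  op22 P2: load  L1 → S/I/S on L1; bus BusRd Flush; mem=4
  op23 P2: load  L1 → S/I/S on L1; bus (none); mem=4
  op24 P2: load  L2 → I/S/S on L2; bus BusRd Flush; mem=94
  op25 P1: store L1 := 43 → I/M/I on L1; bus BusRdX; mem=4
  op26 P1: load  L1 → I/M/I on L1; bus (none); mem=4
  op27 P2: load  L1 → I/S/S on L1; bus BusRd Flush; mem=43
  op28 P1: store L1 := 59 → I/M/I on L1; bus BusUpgr; mem=43
  op29 P2: load  L1 → I/S/S on L1; bus BusRd Flush; mem=59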